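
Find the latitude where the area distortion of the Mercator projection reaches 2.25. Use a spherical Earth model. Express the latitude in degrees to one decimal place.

48.2°

Mercator areal scale is sec²φ.
sec²φ = 2.25  ⇒  cos²φ = 0.4444  ⇒  cos φ = 0.6667.
φ = arccos(0.6667) ≈ 48.2°.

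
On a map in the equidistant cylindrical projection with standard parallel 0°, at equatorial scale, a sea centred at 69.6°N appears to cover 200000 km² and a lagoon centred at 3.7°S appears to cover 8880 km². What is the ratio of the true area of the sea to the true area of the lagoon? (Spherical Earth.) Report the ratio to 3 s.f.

Plate carrée has h = 1 and k = sec φ, giving areal scale sec φ; true area = (apparent area) · cos φ.
True area of sea: 200000 × cos(69.6°) = 200000 × 0.3486 = 69710 km².
True area of lagoon: 8880 × cos(3.7°) = 8880 × 0.9979 = 8861 km².
Ratio = 69710 / 8861 ≈ 7.87.

7.87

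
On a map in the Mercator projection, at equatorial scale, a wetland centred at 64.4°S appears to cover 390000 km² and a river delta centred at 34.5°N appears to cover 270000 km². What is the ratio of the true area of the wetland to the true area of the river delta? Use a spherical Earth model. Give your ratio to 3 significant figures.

0.397

On Mercator the areal scale is sec²φ, so true area = apparent × cos²φ.
True area of wetland: 390000 × cos²(64.4°) = 390000 × 0.1867 = 72810 km².
True area of river delta: 270000 × cos²(34.5°) = 270000 × 0.6792 = 183400 km².
Ratio = 72810 / 183400 ≈ 0.397.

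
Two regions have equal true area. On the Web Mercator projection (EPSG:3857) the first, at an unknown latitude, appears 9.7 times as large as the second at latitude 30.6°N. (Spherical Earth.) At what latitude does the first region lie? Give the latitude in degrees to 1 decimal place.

74.0°

Mercator areal scale is sec²φ, so apparent-area ratio = sec²φ₁ / sec²φ₂ = cos²φ₂ / cos²φ₁.
cos²φ₂ / cos²φ₁ = 9.7  ⇒  cos φ₁ = cos 30.6° / √9.7 = 0.8607/3.114 = 0.2764.
φ₁ = arccos(0.2764) ≈ 74.0°.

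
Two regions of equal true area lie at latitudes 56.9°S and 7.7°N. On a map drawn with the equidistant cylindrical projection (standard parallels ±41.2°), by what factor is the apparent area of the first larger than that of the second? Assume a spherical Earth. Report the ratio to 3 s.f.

1.81

The equidistant cylindrical projection with φ₀ = 41.2° has h = 1 (meridians true) and k = cos φ₀ / cos φ along parallels.
Areal scale at 56.9°: h·k = 1.000 × 1.378 = 1.378.
Areal scale at 7.7°: h·k = 1.000 × 0.7593 = 0.7593.
Ratio = 1.378/0.7593 ≈ 1.81.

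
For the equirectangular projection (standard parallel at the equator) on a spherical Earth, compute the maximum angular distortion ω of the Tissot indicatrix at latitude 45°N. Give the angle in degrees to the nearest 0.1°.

In the plate carrée (x = Rλ, y = Rφ), meridians are true-scale (h = 1) and parallels are stretched by k = sec φ.
At 45°: h = 1.000, k = 1.414; principal scales a = 1.414, b = 1.000.
sin(ω/2) = (a − b)/(a + b) = 0.4142/2.414 = 0.1716, so ω = 2 arcsin(0.1716) ≈ 19.8°.

19.8°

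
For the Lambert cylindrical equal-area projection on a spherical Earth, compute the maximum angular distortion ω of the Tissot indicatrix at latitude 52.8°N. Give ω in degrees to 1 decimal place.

55.4°

The Lambert cylindrical equal-area projection is the cylindrical equal-area projection with its standard parallel at the equator (φ₀ = 0). A cylindrical equal-area projection with standard parallel φ₀ has meridian scale h = cos φ / cos φ₀ and parallel scale k = cos φ₀ / cos φ (so areas are preserved, h·k = 1).
At 52.8°: h = 0.6046, k = 1.654; principal scales a = 1.654, b = 0.6046.
sin(ω/2) = (a − b)/(a + b) = 1.049/2.259 = 0.4646, so ω = 2 arcsin(0.4646) ≈ 55.4°.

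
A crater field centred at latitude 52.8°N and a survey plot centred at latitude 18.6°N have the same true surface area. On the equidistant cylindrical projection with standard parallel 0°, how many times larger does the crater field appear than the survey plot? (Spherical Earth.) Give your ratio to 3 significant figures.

1.57

For the equirectangular projection with φ₀ = 0 (plate carrée), h = 1 along meridians and k = sec φ along parallels.
Areal scale at 52.8°: h·k = 1.000 × 1.654 = 1.654.
Areal scale at 18.6°: h·k = 1.000 × 1.055 = 1.055.
Ratio = 1.654/1.055 ≈ 1.57.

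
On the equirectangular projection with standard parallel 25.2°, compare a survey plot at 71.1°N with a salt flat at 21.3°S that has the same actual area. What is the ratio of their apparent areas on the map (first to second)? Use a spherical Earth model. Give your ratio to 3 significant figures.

2.88

The equidistant cylindrical projection with φ₀ = 25.2° has h = 1 (meridians true) and k = cos φ₀ / cos φ along parallels.
Areal scale at 71.1°: h·k = 1.000 × 2.793 = 2.793.
Areal scale at 21.3°: h·k = 1.000 × 0.9712 = 0.9712.
Ratio = 2.793/0.9712 ≈ 2.88.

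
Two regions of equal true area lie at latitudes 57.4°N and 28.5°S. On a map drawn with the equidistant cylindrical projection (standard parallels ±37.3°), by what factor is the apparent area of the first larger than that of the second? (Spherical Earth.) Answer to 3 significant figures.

With standard parallel φ₀ = 37.3°, the equirectangular projection gives x = Rλ cos φ₀, y = Rφ, so h = 1 and k = cos 37.3° / cos φ.
Areal scale at 57.4°: h·k = 1.000 × 1.476 = 1.476.
Areal scale at 28.5°: h·k = 1.000 × 0.9052 = 0.9052.
Ratio = 1.476/0.9052 ≈ 1.63.

1.63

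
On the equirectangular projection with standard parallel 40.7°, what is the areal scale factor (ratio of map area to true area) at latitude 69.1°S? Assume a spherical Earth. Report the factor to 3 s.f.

2.13

The equidistant cylindrical projection with φ₀ = 40.7° has h = 1 (meridians true) and k = cos φ₀ / cos φ along parallels.
Areal scale = h·k = 1 × cos φ₀ / cos φ; at 69.1°, h = 1.000, k = 2.125, so h·k = 2.125.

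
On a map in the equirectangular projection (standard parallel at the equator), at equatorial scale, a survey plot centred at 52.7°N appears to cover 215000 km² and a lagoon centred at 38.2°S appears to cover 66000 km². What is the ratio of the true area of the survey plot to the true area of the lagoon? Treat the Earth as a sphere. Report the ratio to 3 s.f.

Plate carrée has h = 1 and k = sec φ, giving areal scale sec φ; true area = (apparent area) · cos φ.
True area of survey plot: 215000 × cos(52.7°) = 215000 × 0.6060 = 130300 km².
True area of lagoon: 66000 × cos(38.2°) = 66000 × 0.7859 = 51870 km².
Ratio = 130300 / 51870 ≈ 2.51.

2.51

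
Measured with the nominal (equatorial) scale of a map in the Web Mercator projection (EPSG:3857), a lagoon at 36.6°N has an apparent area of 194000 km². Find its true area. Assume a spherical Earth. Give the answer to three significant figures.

Mercator is conformal, so the point scale is isotropic: h = k = sec φ = 1/cos φ.
Areal scale = k² = sec²φ = 1/cos²(36.6°) = 1/0.8028² = 1.552.
True area = apparent / (areal scale) = 194000 / 1.552 ≈ 125000 km².

125000 km²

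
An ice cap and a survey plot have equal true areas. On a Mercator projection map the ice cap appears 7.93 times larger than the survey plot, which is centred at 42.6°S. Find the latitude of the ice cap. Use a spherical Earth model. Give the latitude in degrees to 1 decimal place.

74.8°

On Mercator, (apparent₁)/(apparent₂) = sec²φ₁ / sec²φ₂ when true areas are equal.
cos²φ₂ / cos²φ₁ = 7.93  ⇒  cos φ₁ = cos 42.6° / √7.93 = 0.7361/2.816 = 0.2614.
φ₁ = arccos(0.2614) ≈ 74.8°.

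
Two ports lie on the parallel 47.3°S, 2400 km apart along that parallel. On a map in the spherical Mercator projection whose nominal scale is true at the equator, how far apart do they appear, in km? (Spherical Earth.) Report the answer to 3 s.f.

3540 km

For Mercator, h = k = sec φ (a conformal cylindrical projection has a single point scale, 1/cos φ).
Along the parallel, k = sec 47.3° = 1/0.6782 = 1.475.
Map distance = 2400 × 1.475 ≈ 3540 km.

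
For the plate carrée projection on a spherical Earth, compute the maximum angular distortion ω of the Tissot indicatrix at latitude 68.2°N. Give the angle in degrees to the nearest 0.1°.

54.6°

For the equirectangular projection with φ₀ = 0 (plate carrée), h = 1 along meridians and k = sec φ along parallels.
At 68.2°: h = 1.000, k = 2.693; principal scales a = 2.693, b = 1.000.
sin(ω/2) = (a − b)/(a + b) = 1.693/3.693 = 0.4584, so ω = 2 arcsin(0.4584) ≈ 54.6°.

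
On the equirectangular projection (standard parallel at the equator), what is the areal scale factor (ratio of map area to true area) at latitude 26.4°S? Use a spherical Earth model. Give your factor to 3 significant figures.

In the plate carrée (x = Rλ, y = Rφ), meridians are true-scale (h = 1) and parallels are stretched by k = sec φ.
Areal scale = h·k = 1 × sec φ; at 26.4°, h = 1.000, k = 1.116, so h·k = 1.116.

1.12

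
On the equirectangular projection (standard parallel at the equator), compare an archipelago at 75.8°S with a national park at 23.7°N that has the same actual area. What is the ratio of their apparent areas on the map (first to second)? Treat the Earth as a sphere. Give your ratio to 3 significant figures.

3.73

In the plate carrée (x = Rλ, y = Rφ), meridians are true-scale (h = 1) and parallels are stretched by k = sec φ.
Areal scale at 75.8°: h·k = 1.000 × 4.077 = 4.077.
Areal scale at 23.7°: h·k = 1.000 × 1.092 = 1.092.
Ratio = 4.077/1.092 ≈ 3.73.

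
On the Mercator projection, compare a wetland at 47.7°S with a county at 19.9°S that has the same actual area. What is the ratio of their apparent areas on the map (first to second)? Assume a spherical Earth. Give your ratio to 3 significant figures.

Mercator is conformal with k = sec φ, so areal scale = k² = sec²φ.
At 47.7°: sec²(47.7°) = 1/0.6730² = 2.208.
At 19.9°: sec²(19.9°) = 1/0.9403² = 1.131.
Ratio = 2.208/1.131 = cos²(19.9°)/cos²(47.7°) ≈ 1.95.

1.95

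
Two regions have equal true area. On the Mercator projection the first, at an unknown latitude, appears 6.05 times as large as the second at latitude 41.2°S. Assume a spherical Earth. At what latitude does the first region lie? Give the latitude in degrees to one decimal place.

72.2°

On Mercator, (apparent₁)/(apparent₂) = sec²φ₁ / sec²φ₂ when true areas are equal.
cos²φ₂ / cos²φ₁ = 6.05  ⇒  cos φ₁ = cos 41.2° / √6.05 = 0.7524/2.460 = 0.3059.
φ₁ = arccos(0.3059) ≈ 72.2°.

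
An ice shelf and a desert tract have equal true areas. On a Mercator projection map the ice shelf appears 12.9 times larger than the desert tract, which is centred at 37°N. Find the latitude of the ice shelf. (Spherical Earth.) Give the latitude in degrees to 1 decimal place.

77.2°

For equal true areas on Mercator, apparent areas scale as sec²φ, so the ratio is cos²φ₂ / cos²φ₁.
cos²φ₂ / cos²φ₁ = 12.9  ⇒  cos φ₁ = cos 37° / √12.9 = 0.7986/3.592 = 0.2224.
φ₁ = arccos(0.2224) ≈ 77.2°.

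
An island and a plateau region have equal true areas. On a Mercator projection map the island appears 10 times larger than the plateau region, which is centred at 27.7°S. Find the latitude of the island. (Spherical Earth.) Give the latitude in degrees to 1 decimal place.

On Mercator, (apparent₁)/(apparent₂) = sec²φ₁ / sec²φ₂ when true areas are equal.
cos²φ₂ / cos²φ₁ = 10  ⇒  cos φ₁ = cos 27.7° / √10 = 0.8854/3.162 = 0.2800.
φ₁ = arccos(0.2800) ≈ 73.7°.

73.7°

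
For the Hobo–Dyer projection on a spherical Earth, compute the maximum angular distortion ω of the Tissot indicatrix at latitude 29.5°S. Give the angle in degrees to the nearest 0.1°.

Hobo–Dyer is a cylindrical equal-area projection with standard parallels at ±37.5°. A cylindrical equal-area projection with standard parallel φ₀ has meridian scale h = cos φ / cos φ₀ and parallel scale k = cos φ₀ / cos φ (so areas are preserved, h·k = 1).
At 29.5°: h = 1.097, k = 0.9115; principal scales a = 1.097, b = 0.9115.
sin(ω/2) = (a − b)/(a + b) = 0.1855/2.009 = 0.09237, so ω = 2 arcsin(0.09237) ≈ 10.6°.

10.6°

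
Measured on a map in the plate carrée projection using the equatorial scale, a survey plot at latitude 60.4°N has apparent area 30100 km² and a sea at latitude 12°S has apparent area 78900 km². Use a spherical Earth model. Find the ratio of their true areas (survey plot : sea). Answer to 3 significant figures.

On the plate carrée, areal scale = h·k = 1 × sec φ, so true area = apparent × cos φ.
True area of survey plot: 30100 × cos(60.4°) = 30100 × 0.4939 = 14870 km².
True area of sea: 78900 × cos(12°) = 78900 × 0.9781 = 77180 km².
Ratio = 14870 / 77180 ≈ 0.193.

0.193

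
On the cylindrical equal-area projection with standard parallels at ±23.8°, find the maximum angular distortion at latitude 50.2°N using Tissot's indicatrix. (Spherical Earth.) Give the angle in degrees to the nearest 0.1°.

40.1°

For cylindrical equal-area with standard parallel φ₀, h = cos φ / cos φ₀ and k = cos φ₀ / cos φ, so h·k = 1.
At 50.2°: h = 0.6996, k = 1.429; principal scales a = 1.429, b = 0.6996.
sin(ω/2) = (a − b)/(a + b) = 0.7298/2.129 = 0.3428, so ω = 2 arcsin(0.3428) ≈ 40.1°.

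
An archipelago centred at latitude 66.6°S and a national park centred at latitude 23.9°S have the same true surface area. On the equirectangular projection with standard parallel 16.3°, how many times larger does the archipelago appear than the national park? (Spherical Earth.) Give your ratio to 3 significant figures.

2.30

With standard parallel φ₀ = 16.3°, the equirectangular projection gives x = Rλ cos φ₀, y = Rφ, so h = 1 and k = cos 16.3° / cos φ.
Areal scale at 66.6°: h·k = 1.000 × 2.417 = 2.417.
Areal scale at 23.9°: h·k = 1.000 × 1.050 = 1.050.
Ratio = 2.417/1.050 ≈ 2.30.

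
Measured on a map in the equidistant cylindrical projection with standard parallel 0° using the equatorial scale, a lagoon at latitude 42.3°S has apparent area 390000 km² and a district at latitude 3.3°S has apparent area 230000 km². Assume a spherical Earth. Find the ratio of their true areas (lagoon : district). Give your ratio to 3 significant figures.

Plate carrée has h = 1 and k = sec φ, giving areal scale sec φ; true area = (apparent area) · cos φ.
True area of lagoon: 390000 × cos(42.3°) = 390000 × 0.7396 = 288500 km².
True area of district: 230000 × cos(3.3°) = 230000 × 0.9983 = 229600 km².
Ratio = 288500 / 229600 ≈ 1.26.

1.26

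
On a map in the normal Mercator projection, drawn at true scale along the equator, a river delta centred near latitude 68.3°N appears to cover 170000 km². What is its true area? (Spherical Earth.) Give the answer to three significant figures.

For Mercator, h = k = sec φ (a conformal cylindrical projection has a single point scale, 1/cos φ).
Areal scale = k² = sec²φ = 1/cos²(68.3°) = 1/0.3697² = 7.315.
True area = apparent / (areal scale) = 170000 / 7.315 ≈ 23200 km².

23200 km²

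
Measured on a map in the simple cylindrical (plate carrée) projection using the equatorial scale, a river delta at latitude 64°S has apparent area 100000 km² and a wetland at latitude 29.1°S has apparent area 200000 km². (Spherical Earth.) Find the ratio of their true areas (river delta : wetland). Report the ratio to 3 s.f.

Plate carrée has h = 1 and k = sec φ, giving areal scale sec φ; true area = (apparent area) · cos φ.
True area of river delta: 100000 × cos(64°) = 100000 × 0.4384 = 43840 km².
True area of wetland: 200000 × cos(29.1°) = 200000 × 0.8738 = 174800 km².
Ratio = 43840 / 174800 ≈ 0.251.

0.251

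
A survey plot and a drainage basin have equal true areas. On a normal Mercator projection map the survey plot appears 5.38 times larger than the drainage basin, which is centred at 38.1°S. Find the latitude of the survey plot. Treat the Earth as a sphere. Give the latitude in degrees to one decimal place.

On Mercator, (apparent₁)/(apparent₂) = sec²φ₁ / sec²φ₂ when true areas are equal.
cos²φ₂ / cos²φ₁ = 5.38  ⇒  cos φ₁ = cos 38.1° / √5.38 = 0.7869/2.319 = 0.3393.
φ₁ = arccos(0.3393) ≈ 70.2°.

70.2°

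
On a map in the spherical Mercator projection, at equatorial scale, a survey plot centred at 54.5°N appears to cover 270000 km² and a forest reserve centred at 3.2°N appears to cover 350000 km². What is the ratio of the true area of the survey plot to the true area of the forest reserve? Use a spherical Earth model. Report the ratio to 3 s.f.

0.261

Mercator's areal exaggeration is sec²φ; hence true area = (apparent area) · cos²φ.
True area of survey plot: 270000 × cos²(54.5°) = 270000 × 0.3372 = 91050 km².
True area of forest reserve: 350000 × cos²(3.2°) = 350000 × 0.9969 = 348900 km².
Ratio = 91050 / 348900 ≈ 0.261.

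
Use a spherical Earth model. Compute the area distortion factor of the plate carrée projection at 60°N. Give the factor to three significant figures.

Plate carrée maps x = Rλ, y = Rφ. The meridian scale is h = 1 and the parallel scale is k = 1/cos φ = sec φ.
Areal scale = h·k = 1 × sec φ; at 60°, h = 1.000, k = 2.000, so h·k = 2.000.

2.00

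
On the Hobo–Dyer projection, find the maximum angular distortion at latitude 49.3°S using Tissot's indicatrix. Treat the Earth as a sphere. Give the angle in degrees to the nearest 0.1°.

The Hobo–Dyer projection is cylindrical equal-area with φ₀ = 37.5°. Cylindrical equal-area (φ₀ = 37.5°): h = cos φ / cos 37.5° along meridians, k = cos 37.5° / cos φ along parallels; h·k = 1.
At 49.3°: h = 0.8220, k = 1.217; principal scales a = 1.217, b = 0.8220.
sin(ω/2) = (a − b)/(a + b) = 0.3947/2.039 = 0.1936, so ω = 2 arcsin(0.1936) ≈ 22.3°.

22.3°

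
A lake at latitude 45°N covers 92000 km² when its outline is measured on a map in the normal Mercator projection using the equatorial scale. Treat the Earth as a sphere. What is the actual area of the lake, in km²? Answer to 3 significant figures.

46000 km²

Mercator is conformal, so the point scale is isotropic: h = k = sec φ = 1/cos φ.
Areal scale = k² = sec²φ = 1/cos²(45°) = 1/0.7071² = 2.000.
True area = apparent / (areal scale) = 92000 / 2.000 ≈ 46000 km².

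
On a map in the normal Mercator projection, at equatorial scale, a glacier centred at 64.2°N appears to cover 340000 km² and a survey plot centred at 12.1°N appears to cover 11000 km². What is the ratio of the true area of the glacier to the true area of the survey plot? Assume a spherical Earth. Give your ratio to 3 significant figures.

Mercator's areal exaggeration is sec²φ; hence true area = (apparent area) · cos²φ.
True area of glacier: 340000 × cos²(64.2°) = 340000 × 0.1894 = 64400 km².
True area of survey plot: 11000 × cos²(12.1°) = 11000 × 0.9561 = 10520 km².
Ratio = 64400 / 10520 ≈ 6.12.

6.12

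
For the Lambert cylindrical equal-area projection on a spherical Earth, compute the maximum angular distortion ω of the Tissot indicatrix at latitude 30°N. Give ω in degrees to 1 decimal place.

16.4°

The Lambert cylindrical equal-area projection is the cylindrical equal-area projection with its standard parallel at the equator (φ₀ = 0). For cylindrical equal-area with standard parallel φ₀, h = cos φ / cos φ₀ and k = cos φ₀ / cos φ, so h·k = 1.
At 30°: h = 0.8660, k = 1.155; principal scales a = 1.155, b = 0.8660.
sin(ω/2) = (a − b)/(a + b) = 0.2887/2.021 = 0.1429, so ω = 2 arcsin(0.1429) ≈ 16.4°.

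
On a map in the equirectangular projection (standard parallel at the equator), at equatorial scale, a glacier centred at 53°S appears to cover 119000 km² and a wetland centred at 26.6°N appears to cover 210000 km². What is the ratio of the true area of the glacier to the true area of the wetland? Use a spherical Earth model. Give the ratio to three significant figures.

0.381

On the plate carrée, areal scale = h·k = 1 × sec φ, so true area = apparent × cos φ.
True area of glacier: 119000 × cos(53°) = 119000 × 0.6018 = 71620 km².
True area of wetland: 210000 × cos(26.6°) = 210000 × 0.8942 = 187800 km².
Ratio = 71620 / 187800 ≈ 0.381.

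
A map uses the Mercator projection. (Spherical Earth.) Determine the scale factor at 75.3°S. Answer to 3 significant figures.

Mercator is conformal, so the point scale is isotropic: h = k = sec φ = 1/cos φ.
k = 1/cos 75.3° = 1/0.2538 = 3.941.

3.94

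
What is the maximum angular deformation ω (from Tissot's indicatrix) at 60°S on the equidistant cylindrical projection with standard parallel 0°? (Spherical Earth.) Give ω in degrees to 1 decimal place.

In the plate carrée (x = Rλ, y = Rφ), meridians are true-scale (h = 1) and parallels are stretched by k = sec φ.
At 60°: h = 1.000, k = 2.000; principal scales a = 2.000, b = 1.000.
sin(ω/2) = (a − b)/(a + b) = 1.0000/3.000 = 0.3333, so ω = 2 arcsin(0.3333) ≈ 38.9°.

38.9°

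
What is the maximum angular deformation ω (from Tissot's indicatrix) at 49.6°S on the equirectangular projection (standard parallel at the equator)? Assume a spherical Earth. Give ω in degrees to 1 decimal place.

In the plate carrée (x = Rλ, y = Rφ), meridians are true-scale (h = 1) and parallels are stretched by k = sec φ.
At 49.6°: h = 1.000, k = 1.543; principal scales a = 1.543, b = 1.000.
sin(ω/2) = (a − b)/(a + b) = 0.5429/2.543 = 0.2135, so ω = 2 arcsin(0.2135) ≈ 24.7°.

24.7°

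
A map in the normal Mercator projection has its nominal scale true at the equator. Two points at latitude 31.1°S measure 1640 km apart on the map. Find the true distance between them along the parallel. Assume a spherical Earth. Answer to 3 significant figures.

1400 km

Mercator is conformal, so the point scale is isotropic: h = k = sec φ = 1/cos φ.
Along the parallel at 31.1°, map distances are exaggerated by k = sec 31.1° = 1.168.
True distance = 1640 / 1.168 = 1640 × cos 31.1° ≈ 1400 km.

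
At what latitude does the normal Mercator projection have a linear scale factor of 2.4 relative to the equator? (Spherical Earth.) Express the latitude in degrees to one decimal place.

65.4°

Mercator scale is k = sec φ = 1/cos φ.
1/cos φ = 2.4  ⇒  cos φ = 0.4167  ⇒  φ = arccos(0.4167) ≈ 65.4°.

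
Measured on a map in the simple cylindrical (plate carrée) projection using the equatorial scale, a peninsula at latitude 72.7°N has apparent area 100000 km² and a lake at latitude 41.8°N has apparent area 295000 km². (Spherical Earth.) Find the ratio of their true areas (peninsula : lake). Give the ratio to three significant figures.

0.135

On the plate carrée, areal scale = h·k = 1 × sec φ, so true area = apparent × cos φ.
True area of peninsula: 100000 × cos(72.7°) = 100000 × 0.2974 = 29740 km².
True area of lake: 295000 × cos(41.8°) = 295000 × 0.7455 = 219900 km².
Ratio = 29740 / 219900 ≈ 0.135.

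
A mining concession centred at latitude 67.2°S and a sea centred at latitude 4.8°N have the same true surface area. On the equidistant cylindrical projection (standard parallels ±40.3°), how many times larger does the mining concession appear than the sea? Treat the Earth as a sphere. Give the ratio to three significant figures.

2.57

In the equirectangular projection with standard parallel φ₀ = 40.3° (x = Rλ cos φ₀, y = Rφ), meridians are true-scale (h = 1) and the parallel scale is k = cos φ₀ / cos φ.
Areal scale at 67.2°: h·k = 1.000 × 1.968 = 1.968.
Areal scale at 4.8°: h·k = 1.000 × 0.7654 = 0.7654.
Ratio = 1.968/0.7654 ≈ 2.57.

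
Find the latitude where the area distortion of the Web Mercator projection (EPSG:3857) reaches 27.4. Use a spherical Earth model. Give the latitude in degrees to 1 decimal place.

79.0°

Mercator areal scale is sec²φ.
sec²φ = 27.4  ⇒  cos²φ = 0.03650  ⇒  cos φ = 0.1910.
φ = arccos(0.1910) ≈ 79.0°.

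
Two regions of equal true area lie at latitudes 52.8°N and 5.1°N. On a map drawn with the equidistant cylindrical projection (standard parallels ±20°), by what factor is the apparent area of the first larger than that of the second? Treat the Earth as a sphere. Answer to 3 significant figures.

With standard parallel φ₀ = 20°, the equirectangular projection gives x = Rλ cos φ₀, y = Rφ, so h = 1 and k = cos 20° / cos φ.
Areal scale at 52.8°: h·k = 1.000 × 1.554 = 1.554.
Areal scale at 5.1°: h·k = 1.000 × 0.9434 = 0.9434.
Ratio = 1.554/0.9434 ≈ 1.65.

1.65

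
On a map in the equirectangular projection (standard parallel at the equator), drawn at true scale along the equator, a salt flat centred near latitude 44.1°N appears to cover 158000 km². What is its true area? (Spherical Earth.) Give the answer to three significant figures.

113000 km²

Plate carrée maps x = Rλ, y = Rφ. The meridian scale is h = 1 and the parallel scale is k = 1/cos φ = sec φ.
Areal scale = h·k = 1 × sec φ; at 44.1°, h = 1.000, k = 1.393, so h·k = 1.393.
True area = apparent / (areal scale) = 158000 / 1.393 ≈ 113000 km².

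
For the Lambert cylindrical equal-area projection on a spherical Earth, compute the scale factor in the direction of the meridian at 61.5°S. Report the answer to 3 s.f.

0.477

The Lambert cylindrical equal-area projection is the cylindrical equal-area projection with its standard parallel at the equator (φ₀ = 0). A cylindrical equal-area projection with standard parallel φ₀ has meridian scale h = cos φ / cos φ₀ and parallel scale k = cos φ₀ / cos φ (so areas are preserved, h·k = 1).
h = cos 61.5° / cos 0° = 0.4772/1.000 = 0.4772.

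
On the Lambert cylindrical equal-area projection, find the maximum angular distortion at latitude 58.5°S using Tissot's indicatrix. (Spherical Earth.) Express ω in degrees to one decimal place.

69.7°

The Lambert cylindrical equal-area projection is the cylindrical equal-area projection with its standard parallel at the equator (φ₀ = 0). Cylindrical equal-area (φ₀ = 0°): h = cos φ / cos 0° along meridians, k = cos 0° / cos φ along parallels; h·k = 1.
At 58.5°: h = 0.5225, k = 1.914; principal scales a = 1.914, b = 0.5225.
sin(ω/2) = (a − b)/(a + b) = 1.391/2.436 = 0.5711, so ω = 2 arcsin(0.5711) ≈ 69.7°.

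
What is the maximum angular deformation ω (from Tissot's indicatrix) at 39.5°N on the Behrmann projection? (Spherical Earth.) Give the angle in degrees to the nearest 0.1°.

Behrmann is a cylindrical equal-area projection with standard parallels at ±30°. Cylindrical equal-area (φ₀ = 30°): h = cos φ / cos 30° along meridians, k = cos 30° / cos φ along parallels; h·k = 1.
At 39.5°: h = 0.8910, k = 1.122; principal scales a = 1.122, b = 0.8910.
sin(ω/2) = (a − b)/(a + b) = 0.2313/2.013 = 0.1149, so ω = 2 arcsin(0.1149) ≈ 13.2°.

13.2°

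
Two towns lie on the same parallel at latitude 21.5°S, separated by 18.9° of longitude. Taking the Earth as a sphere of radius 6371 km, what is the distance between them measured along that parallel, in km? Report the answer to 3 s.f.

Arc length along a parallel = R cos φ · Δλ (with Δλ in radians).
= 6371 × cos 21.5° × (18.9° × π/180) = 6371 × 0.9304 × 0.3299 ≈ 1960 km.

1960 km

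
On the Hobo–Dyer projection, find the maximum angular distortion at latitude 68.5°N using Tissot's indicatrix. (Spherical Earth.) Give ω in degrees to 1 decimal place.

Hobo–Dyer is a cylindrical equal-area projection with standard parallels at ±37.5°. A cylindrical equal-area projection with standard parallel φ₀ has meridian scale h = cos φ / cos φ₀ and parallel scale k = cos φ₀ / cos φ (so areas are preserved, h·k = 1).
At 68.5°: h = 0.4620, k = 2.165; principal scales a = 2.165, b = 0.4620.
sin(ω/2) = (a − b)/(a + b) = 1.703/2.627 = 0.6482, so ω = 2 arcsin(0.6482) ≈ 80.8°.

80.8°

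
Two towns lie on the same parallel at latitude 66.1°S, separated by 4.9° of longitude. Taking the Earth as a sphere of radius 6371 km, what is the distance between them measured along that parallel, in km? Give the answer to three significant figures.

Arc length along a parallel = R cos φ · Δλ (with Δλ in radians).
= 6371 × cos 66.1° × (4.9° × π/180) = 6371 × 0.4051 × 0.08552 ≈ 221 km.

221 km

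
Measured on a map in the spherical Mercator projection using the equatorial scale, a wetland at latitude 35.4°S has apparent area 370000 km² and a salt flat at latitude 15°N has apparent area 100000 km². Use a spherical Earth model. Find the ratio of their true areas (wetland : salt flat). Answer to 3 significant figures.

Since Mercator area scale is 1/cos²φ, the true area equals the apparent area multiplied by cos²φ.
True area of wetland: 370000 × cos²(35.4°) = 370000 × 0.6644 = 245800 km².
True area of salt flat: 100000 × cos²(15°) = 100000 × 0.9330 = 93300 km².
Ratio = 245800 / 93300 ≈ 2.63.

2.63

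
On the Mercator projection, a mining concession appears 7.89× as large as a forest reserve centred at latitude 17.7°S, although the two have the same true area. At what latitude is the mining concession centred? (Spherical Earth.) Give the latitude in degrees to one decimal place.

On Mercator, (apparent₁)/(apparent₂) = sec²φ₁ / sec²φ₂ when true areas are equal.
cos²φ₂ / cos²φ₁ = 7.89  ⇒  cos φ₁ = cos 17.7° / √7.89 = 0.9527/2.809 = 0.3392.
φ₁ = arccos(0.3392) ≈ 70.2°.

70.2°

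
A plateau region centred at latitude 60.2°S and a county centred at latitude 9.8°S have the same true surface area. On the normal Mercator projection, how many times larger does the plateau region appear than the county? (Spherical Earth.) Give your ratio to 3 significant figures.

On Mercator, area is exaggerated by sec²φ = 1/cos²φ.
At 60.2°: sec²(60.2°) = 1/0.4970² = 4.049.
At 9.8°: sec²(9.8°) = 1/0.9854² = 1.030.
Ratio = 4.049/1.030 = cos²(9.8°)/cos²(60.2°) ≈ 3.93.

3.93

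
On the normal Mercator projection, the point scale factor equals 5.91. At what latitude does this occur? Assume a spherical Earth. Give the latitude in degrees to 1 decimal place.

Mercator scale is k = sec φ = 1/cos φ.
1/cos φ = 5.91  ⇒  cos φ = 0.1692  ⇒  φ = arccos(0.1692) ≈ 80.3°.

80.3°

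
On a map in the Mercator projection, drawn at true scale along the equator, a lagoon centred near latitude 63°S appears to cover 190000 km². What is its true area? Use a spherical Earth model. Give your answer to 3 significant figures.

39200 km²

The Mercator projection is conformal; its linear scale factor is the same in every direction and equals sec φ = 1/cos φ.
Areal scale = k² = sec²φ = 1/cos²(63°) = 1/0.4540² = 4.852.
True area = apparent / (areal scale) = 190000 / 4.852 ≈ 39200 km².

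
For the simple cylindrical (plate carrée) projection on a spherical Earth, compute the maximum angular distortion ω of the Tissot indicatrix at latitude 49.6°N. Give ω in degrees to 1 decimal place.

24.7°

For the equirectangular projection with φ₀ = 0 (plate carrée), h = 1 along meridians and k = sec φ along parallels.
At 49.6°: h = 1.000, k = 1.543; principal scales a = 1.543, b = 1.000.
sin(ω/2) = (a − b)/(a + b) = 0.5429/2.543 = 0.2135, so ω = 2 arcsin(0.2135) ≈ 24.7°.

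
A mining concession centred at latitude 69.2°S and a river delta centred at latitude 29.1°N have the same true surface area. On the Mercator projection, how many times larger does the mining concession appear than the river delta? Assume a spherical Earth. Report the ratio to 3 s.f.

Mercator is conformal with k = sec φ, so areal scale = k² = sec²φ.
At 69.2°: sec²(69.2°) = 1/0.3551² = 7.930.
At 29.1°: sec²(29.1°) = 1/0.8738² = 1.310.
Ratio = 7.930/1.310 = cos²(29.1°)/cos²(69.2°) ≈ 6.05.

6.05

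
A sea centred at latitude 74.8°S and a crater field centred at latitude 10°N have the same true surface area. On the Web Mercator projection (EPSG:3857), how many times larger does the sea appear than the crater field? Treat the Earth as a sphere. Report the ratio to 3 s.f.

Mercator areal scale is sec²φ.
At 74.8°: sec²(74.8°) = 1/0.2622² = 14.55.
At 10°: sec²(10°) = 1/0.9848² = 1.031.
Ratio = 14.55/1.031 = cos²(10°)/cos²(74.8°) ≈ 14.1.

14.1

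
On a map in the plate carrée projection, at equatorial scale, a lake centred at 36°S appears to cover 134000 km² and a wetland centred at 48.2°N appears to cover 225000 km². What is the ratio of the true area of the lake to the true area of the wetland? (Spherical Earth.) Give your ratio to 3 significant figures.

0.723

Plate carrée has h = 1 and k = sec φ, giving areal scale sec φ; true area = (apparent area) · cos φ.
True area of lake: 134000 × cos(36°) = 134000 × 0.8090 = 108400 km².
True area of wetland: 225000 × cos(48.2°) = 225000 × 0.6665 = 150000 km².
Ratio = 108400 / 150000 ≈ 0.723.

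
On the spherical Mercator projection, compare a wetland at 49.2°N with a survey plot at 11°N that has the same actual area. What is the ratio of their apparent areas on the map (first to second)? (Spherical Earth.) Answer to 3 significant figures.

2.26

On Mercator, area is exaggerated by sec²φ = 1/cos²φ.
At 49.2°: sec²(49.2°) = 1/0.6534² = 2.342.
At 11°: sec²(11°) = 1/0.9816² = 1.038.
Ratio = 2.342/1.038 = cos²(11°)/cos²(49.2°) ≈ 2.26.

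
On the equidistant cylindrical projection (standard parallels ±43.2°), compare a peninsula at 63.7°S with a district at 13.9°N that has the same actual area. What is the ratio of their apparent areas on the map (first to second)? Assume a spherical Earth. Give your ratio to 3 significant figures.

2.19

In the equirectangular projection with standard parallel φ₀ = 43.2° (x = Rλ cos φ₀, y = Rφ), meridians are true-scale (h = 1) and the parallel scale is k = cos φ₀ / cos φ.
Areal scale at 63.7°: h·k = 1.000 × 1.645 = 1.645.
Areal scale at 13.9°: h·k = 1.000 × 0.7510 = 0.7510.
Ratio = 1.645/0.7510 ≈ 2.19.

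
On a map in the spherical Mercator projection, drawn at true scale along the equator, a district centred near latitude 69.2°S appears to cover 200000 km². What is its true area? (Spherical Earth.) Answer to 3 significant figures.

25200 km²

The Mercator projection is conformal; its linear scale factor is the same in every direction and equals sec φ = 1/cos φ.
Areal scale = k² = sec²φ = 1/cos²(69.2°) = 1/0.3551² = 7.930.
True area = apparent / (areal scale) = 200000 / 7.930 ≈ 25200 km².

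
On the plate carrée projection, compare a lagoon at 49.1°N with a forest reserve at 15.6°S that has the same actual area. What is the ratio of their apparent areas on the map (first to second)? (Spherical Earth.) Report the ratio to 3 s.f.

For the equirectangular projection with φ₀ = 0 (plate carrée), h = 1 along meridians and k = sec φ along parallels.
Areal scale at 49.1°: h·k = 1.000 × 1.527 = 1.527.
Areal scale at 15.6°: h·k = 1.000 × 1.038 = 1.038.
Ratio = 1.527/1.038 ≈ 1.47.

1.47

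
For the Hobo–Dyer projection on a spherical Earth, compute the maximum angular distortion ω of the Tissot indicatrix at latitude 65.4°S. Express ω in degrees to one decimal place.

69.3°

Hobo–Dyer is a cylindrical equal-area projection with standard parallels at ±37.5°. For cylindrical equal-area with standard parallel φ₀, h = cos φ / cos φ₀ and k = cos φ₀ / cos φ, so h·k = 1.
At 65.4°: h = 0.5247, k = 1.906; principal scales a = 1.906, b = 0.5247.
sin(ω/2) = (a − b)/(a + b) = 1.381/2.431 = 0.5682, so ω = 2 arcsin(0.5682) ≈ 69.3°.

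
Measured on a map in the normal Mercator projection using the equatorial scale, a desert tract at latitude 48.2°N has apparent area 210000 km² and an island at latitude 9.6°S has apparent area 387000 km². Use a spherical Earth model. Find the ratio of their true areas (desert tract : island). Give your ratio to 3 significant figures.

0.248

Since Mercator area scale is 1/cos²φ, the true area equals the apparent area multiplied by cos²φ.
True area of desert tract: 210000 × cos²(48.2°) = 210000 × 0.4443 = 93300 km².
True area of island: 387000 × cos²(9.6°) = 387000 × 0.9722 = 376200 km².
Ratio = 93300 / 376200 ≈ 0.248.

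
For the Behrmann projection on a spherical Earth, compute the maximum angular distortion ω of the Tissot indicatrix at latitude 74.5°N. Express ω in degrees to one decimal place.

111.4°

The Behrmann projection is cylindrical equal-area with φ₀ = 30°. For cylindrical equal-area with standard parallel φ₀, h = cos φ / cos φ₀ and k = cos φ₀ / cos φ, so h·k = 1.
At 74.5°: h = 0.3086, k = 3.241; principal scales a = 3.241, b = 0.3086.
sin(ω/2) = (a − b)/(a + b) = 2.932/3.549 = 0.8261, so ω = 2 arcsin(0.8261) ≈ 111.4°.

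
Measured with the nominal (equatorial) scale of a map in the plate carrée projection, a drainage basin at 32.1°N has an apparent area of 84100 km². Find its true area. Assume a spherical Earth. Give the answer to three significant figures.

71200 km²

For the equirectangular projection with φ₀ = 0 (plate carrée), h = 1 along meridians and k = sec φ along parallels.
Areal scale = h·k = 1 × sec φ; at 32.1°, h = 1.000, k = 1.180, so h·k = 1.180.
True area = apparent / (areal scale) = 84100 / 1.180 ≈ 71200 km².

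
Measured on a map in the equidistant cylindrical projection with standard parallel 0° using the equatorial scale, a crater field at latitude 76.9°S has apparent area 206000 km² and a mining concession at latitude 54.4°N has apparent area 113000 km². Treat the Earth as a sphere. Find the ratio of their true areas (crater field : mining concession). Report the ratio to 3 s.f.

0.710

On the plate carrée, areal scale = h·k = 1 × sec φ, so true area = apparent × cos φ.
True area of crater field: 206000 × cos(76.9°) = 206000 × 0.2267 = 46690 km².
True area of mining concession: 113000 × cos(54.4°) = 113000 × 0.5821 = 65780 km².
Ratio = 46690 / 65780 ≈ 0.710.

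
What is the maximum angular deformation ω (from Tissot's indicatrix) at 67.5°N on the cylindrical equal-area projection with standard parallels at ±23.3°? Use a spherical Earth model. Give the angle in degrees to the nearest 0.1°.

89.5°

A cylindrical equal-area projection with standard parallel φ₀ has meridian scale h = cos φ / cos φ₀ and parallel scale k = cos φ₀ / cos φ (so areas are preserved, h·k = 1).
At 67.5°: h = 0.4167, k = 2.400; principal scales a = 2.400, b = 0.4167.
sin(ω/2) = (a − b)/(a + b) = 1.983/2.817 = 0.7041, so ω = 2 arcsin(0.7041) ≈ 89.5°.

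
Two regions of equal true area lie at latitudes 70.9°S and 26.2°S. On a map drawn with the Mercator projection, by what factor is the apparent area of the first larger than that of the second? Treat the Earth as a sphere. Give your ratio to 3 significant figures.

7.52

Mercator is conformal with k = sec φ, so areal scale = k² = sec²φ.
At 70.9°: sec²(70.9°) = 1/0.3272² = 9.340.
At 26.2°: sec²(26.2°) = 1/0.8973² = 1.242.
Ratio = 9.340/1.242 = cos²(26.2°)/cos²(70.9°) ≈ 7.52.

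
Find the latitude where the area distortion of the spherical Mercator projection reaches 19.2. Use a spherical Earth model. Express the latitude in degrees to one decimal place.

Mercator areal scale is sec²φ.
sec²φ = 19.2  ⇒  cos²φ = 0.05208  ⇒  cos φ = 0.2282.
φ = arccos(0.2282) ≈ 76.8°.

76.8°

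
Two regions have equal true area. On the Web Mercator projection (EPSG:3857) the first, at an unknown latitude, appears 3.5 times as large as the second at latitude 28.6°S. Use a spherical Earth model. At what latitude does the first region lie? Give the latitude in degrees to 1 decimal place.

On Mercator, (apparent₁)/(apparent₂) = sec²φ₁ / sec²φ₂ when true areas are equal.
cos²φ₂ / cos²φ₁ = 3.5  ⇒  cos φ₁ = cos 28.6° / √3.5 = 0.8780/1.871 = 0.4693.
φ₁ = arccos(0.4693) ≈ 62.0°.

62.0°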